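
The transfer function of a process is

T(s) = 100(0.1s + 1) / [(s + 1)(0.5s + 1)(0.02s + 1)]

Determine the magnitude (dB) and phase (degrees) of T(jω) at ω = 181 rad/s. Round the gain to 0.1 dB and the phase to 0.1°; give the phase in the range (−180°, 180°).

-30.6 dB, -166.8°

At ω = 181 rad/s:
zero (1 + j181·0.1) = 1 + j18.1 → |·| ≈ 18.128, ∠ ≈ 86.84°
pole (1 + j181·1) = 1 + j181 → |·| ≈ 181, ∠ ≈ 89.68°
pole (1 + j181·0.5) = 1 + j90.5 → |·| ≈ 90.506, ∠ ≈ 89.37°
pole (1 + j181·0.02) = 1 + j3.62 → |·| ≈ 3.7556, ∠ ≈ 74.56°
|T| = 100 · 18.128 / (181 · 90.506 · 3.7556) ≈ 0.029466
Gain = 20 log₁₀(0.029466) ≈ -30.61 dB
∠T = (86.84°) − (89.68° + 89.37° + 74.56°) = -166.77°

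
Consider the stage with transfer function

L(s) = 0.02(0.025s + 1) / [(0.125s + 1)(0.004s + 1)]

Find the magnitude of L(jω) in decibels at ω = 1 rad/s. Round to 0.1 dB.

-34.0 dB

At ω = 1 rad/s:
zero (1 + j1·0.025) = 1 + j0.025 → |·| ≈ 1.0003, ∠ ≈ 1.43°
pole (1 + j1·0.125) = 1 + j0.125 → |·| ≈ 1.0078, ∠ ≈ 7.13°
pole (1 + j1·0.004) = 1 + j0.004 → |·| ≈ 1, ∠ ≈ 0.23°
|L| = 0.02 · 1.0003 / (1.0078 · 1) ≈ 0.019851
Gain = 20 log₁₀(0.019851) ≈ -34.04 dB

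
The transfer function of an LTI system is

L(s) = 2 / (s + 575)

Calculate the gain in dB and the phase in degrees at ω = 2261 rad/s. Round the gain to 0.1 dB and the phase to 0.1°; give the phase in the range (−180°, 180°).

Substitute s = j2261:
Numerator: 2 = 2 + j0
Denominator: (j2261) + 575 = 575 + j2261
|N| = √(2² + 0²) ≈ 2, ∠N ≈ 0.00°
|D| = √(575² + 2261²) ≈ 2333, ∠D ≈ 75.73°
|L| = 2 / 2333 ≈ 0.00085727
Gain = 20 log₁₀(0.00085727) ≈ -61.34 dB
∠L = 0.00° − 75.73° = -75.73°

-61.3 dB, -75.7°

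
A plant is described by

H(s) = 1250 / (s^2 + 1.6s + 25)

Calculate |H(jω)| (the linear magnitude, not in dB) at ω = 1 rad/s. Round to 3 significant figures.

52.0

At s = jω = j1:
quadratic: (j1)² + 1.6·j1 + 25 = 24 + j1.6 → |·| ≈ 24.053, ∠ ≈ 3.81°
|H| = 1250 / 24.053 ≈ 51.969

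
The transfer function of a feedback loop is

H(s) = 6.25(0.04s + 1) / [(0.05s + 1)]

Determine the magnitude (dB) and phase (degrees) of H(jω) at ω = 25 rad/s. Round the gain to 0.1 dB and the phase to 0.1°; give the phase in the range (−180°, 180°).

At ω = 25 rad/s:
zero (1 + j25·0.04) = 1 + j1 → |·| ≈ 1.4142, ∠ ≈ 45.00°
pole (1 + j25·0.05) = 1 + j1.25 → |·| ≈ 1.6008, ∠ ≈ 51.34°
|H| = 6.25 · 1.4142 / (1.6008) ≈ 5.5215
Gain = 20 log₁₀(5.5215) ≈ 14.84 dB
∠H = (45.00°) − (51.34°) = -6.34°

14.8 dB, -6.3°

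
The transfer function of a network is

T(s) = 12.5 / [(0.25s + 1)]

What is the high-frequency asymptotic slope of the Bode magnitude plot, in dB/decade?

Each pole contributes −20 dB/decade at high frequency; each zero contributes +20 dB/decade.
Net: 0 zero(s) − 1 pole(s) → -20 dB/decade.

-20 dB/decade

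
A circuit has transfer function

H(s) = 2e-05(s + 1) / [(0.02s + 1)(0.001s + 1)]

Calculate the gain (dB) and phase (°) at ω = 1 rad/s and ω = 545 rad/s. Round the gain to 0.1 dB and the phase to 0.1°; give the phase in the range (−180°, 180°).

At ω = 1 rad/s:
zero (1 + j1·1) = 1 + j1 → |·| ≈ 1.4142, ∠ ≈ 45.00°
pole (1 + j1·0.02) = 1 + j0.02 → |·| ≈ 1.0002, ∠ ≈ 1.15°
pole (1 + j1·0.001) = 1 + j0.001 → |·| ≈ 1, ∠ ≈ 0.06°
|H| = 2e-05 · 1.4142 / (1.0002 · 1) ≈ 2.8278e-05
Gain = 20 log₁₀(2.8278e-05) ≈ -90.97 dB
∠H = (45.00°) − (1.15° + 0.06°) = 43.79°

At ω = 545 rad/s:
zero (1 + j545·1) = 1 + j545 → |·| ≈ 545, ∠ ≈ 89.89°
pole (1 + j545·0.02) = 1 + j10.9 → |·| ≈ 10.946, ∠ ≈ 84.76°
pole (1 + j545·0.001) = 1 + j0.545 → |·| ≈ 1.1389, ∠ ≈ 28.59°
|H| = 2e-05 · 545 / (10.946 · 1.1389) ≈ 0.00087435
Gain = 20 log₁₀(0.00087435) ≈ -61.17 dB
∠H = (89.89°) − (84.76° + 28.59°) = -23.46°

ω = 1: -91.0 dB, 43.8°; ω = 545: -61.2 dB, -23.5°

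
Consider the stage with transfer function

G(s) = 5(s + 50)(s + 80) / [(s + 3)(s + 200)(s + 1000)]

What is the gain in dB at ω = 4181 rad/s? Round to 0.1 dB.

At s = jω = j4181:
zero (s+50): 50 + j4181 → |·| = √(50²+4181²) = √17483261 ≈ 4181.3, ∠ = arctan(4181/50) ≈ 89.31°
zero (s+80): 80 + j4181 → |·| = √(80²+4181²) = √17487161 ≈ 4181.8, ∠ = arctan(4181/80) ≈ 88.90°
pole (s+3): 3 + j4181 → |·| = √(3²+4181²) = √17480770 ≈ 4181, ∠ = arctan(4181/3) ≈ 89.96°
pole (s+200): 200 + j4181 → |·| = √(200²+4181²) = √17520761 ≈ 4185.8, ∠ = arctan(4181/200) ≈ 87.26°
pole (s+1000): 1000 + j4181 → |·| = √(1000²+4181²) = √18480761 ≈ 4298.9, ∠ = arctan(4181/1000) ≈ 76.55°
|G| = 5 · 1.7485e+07 / 7.5234e+10 ≈ 0.001162
Gain = 20 log₁₀(0.001162) ≈ -58.70 dB

-58.7 dB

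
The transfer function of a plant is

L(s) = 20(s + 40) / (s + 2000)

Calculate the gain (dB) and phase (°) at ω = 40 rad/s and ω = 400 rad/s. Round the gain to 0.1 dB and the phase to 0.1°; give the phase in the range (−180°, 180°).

At s = jω = j40:
zero (s+40): 40 + j40 → |·| = √(40²+40²) = √3200 ≈ 56.569, ∠ = arctan(40/40) ≈ 45.00°
pole (s+2000): 2000 + j40 → |·| = √(2000²+40²) = √4001600 ≈ 2000.4, ∠ = arctan(40/2000) ≈ 1.15°
|L| = 20 · 56.569 / 2000.4 ≈ 0.56558
Gain = 20 log₁₀(0.56558) ≈ -4.95 dB
∠L = 45.00° − 1.15° = 43.85°

At s = jω = j400:
zero (s+40): 40 + j400 → |·| = √(40²+400²) = √161600 ≈ 402, ∠ = arctan(400/40) ≈ 84.29°
pole (s+2000): 2000 + j400 → |·| = √(2000²+400²) = √4160000 ≈ 2039.6, ∠ = arctan(400/2000) ≈ 11.31°
|L| = 20 · 402 / 2039.6 ≈ 3.9419
Gain = 20 log₁₀(3.9419) ≈ 11.91 dB
∠L = 84.29° − 11.31° = 72.98°

ω = 40: -5.0 dB, 43.9°; ω = 400: 11.9 dB, 73.0°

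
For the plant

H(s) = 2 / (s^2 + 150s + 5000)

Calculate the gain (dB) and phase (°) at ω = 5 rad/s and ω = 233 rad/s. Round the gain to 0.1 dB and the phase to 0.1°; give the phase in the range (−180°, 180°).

Substitute s = j5:
Numerator: 2 = 2 + j0
Denominator: (j5)^2 + 150(j5) + 5000 = 4975 + j750
|N| = √(2² + 0²) ≈ 2, ∠N ≈ 0.00°
|D| = √(4975² + 750²) ≈ 5031.2, ∠D ≈ 8.57°
|H| = 2 / 5031.2 ≈ 0.00039752
Gain = 20 log₁₀(0.00039752) ≈ -68.01 dB
∠H = 0.00° − 8.57° = -8.57°

Substitute s = j233:
Numerator: 2 = 2 + j0
Denominator: (j233)^2 + 150(j233) + 5000 = -49289 + j34950
|N| = √(2² + 0²) ≈ 2, ∠N ≈ 0.00°
|D| = √(49289² + 34950²) ≈ 60423, ∠D ≈ 144.66°
|H| = 2 / 60423 ≈ 3.31e-05
Gain = 20 log₁₀(3.31e-05) ≈ -89.60 dB
∠H = 0.00° − 144.66° = -144.66°

ω = 5: -68.0 dB, -8.6°; ω = 233: -89.6 dB, -144.7°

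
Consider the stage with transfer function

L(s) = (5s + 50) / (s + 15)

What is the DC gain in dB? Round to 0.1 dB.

L(0) = 50 / 15 ≈ 3.3333
20 log₁₀(3.3333) ≈ 10.46 dB

10.5 dB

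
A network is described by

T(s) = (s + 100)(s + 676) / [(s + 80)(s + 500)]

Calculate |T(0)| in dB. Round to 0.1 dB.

T(0) = 1·100·676 / (80·500) = 1.69
20 log₁₀(1.69) ≈ 4.56 dB

4.6 dB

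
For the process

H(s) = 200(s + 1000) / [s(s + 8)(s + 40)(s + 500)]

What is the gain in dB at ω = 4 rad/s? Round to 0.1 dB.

At s = jω = j4:
zero (s+1000): 1000 + j4 → |·| = √(1000²+4²) = √1000016 ≈ 1000, ∠ = arctan(4/1000) ≈ 0.23°
pole (s+8): 8 + j4 → |·| = √(8²+4²) = √80 ≈ 8.9443, ∠ = arctan(4/8) ≈ 26.57°
pole (s+40): 40 + j4 → |·| = √(40²+4²) = √1616 ≈ 40.2, ∠ = arctan(4/40) ≈ 5.71°
pole (s+500): 500 + j4 → |·| = √(500²+4²) = √250016 ≈ 500.02, ∠ = arctan(4/500) ≈ 0.46°
pole at origin: |s| = 4, ∠ = 90.00° (in denominator)
|H| = 200 · 1000 / 7.1915e+05 ≈ 0.27811
Gain = 20 log₁₀(0.27811) ≈ -11.12 dB

-11.1 dB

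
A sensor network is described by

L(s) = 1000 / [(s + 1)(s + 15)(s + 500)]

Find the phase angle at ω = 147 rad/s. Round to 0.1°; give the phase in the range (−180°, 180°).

169.8°

At s = jω = j147:
pole (s+1): 1 + j147 → |·| = √(1²+147²) = √21610 ≈ 147, ∠ = arctan(147/1) ≈ 89.61°
pole (s+15): 15 + j147 → |·| = √(15²+147²) = √21834 ≈ 147.76, ∠ = arctan(147/15) ≈ 84.17°
pole (s+500): 500 + j147 → |·| = √(500²+147²) = √271609 ≈ 521.16, ∠ = arctan(147/500) ≈ 16.38°
∠L = 0.00° − 190.16° = -190.16° ≡ 169.84° (principal value)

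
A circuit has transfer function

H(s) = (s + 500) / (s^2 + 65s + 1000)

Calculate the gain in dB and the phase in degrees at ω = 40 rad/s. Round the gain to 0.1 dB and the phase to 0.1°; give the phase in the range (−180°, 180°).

-14.5 dB, -98.4°

Substitute s = j40:
Numerator: (j40) + 500 = 500 + j40
Denominator: (j40)^2 + 65(j40) + 1000 = -600 + j2600
|N| = √(500² + 40²) ≈ 501.6, ∠N ≈ 4.57°
|D| = √(600² + 2600²) ≈ 2668.3, ∠D ≈ 102.99°
|H| = 501.6 / 2668.3 ≈ 0.18798
Gain = 20 log₁₀(0.18798) ≈ -14.52 dB
∠H = 4.57° − 102.99° = -98.42°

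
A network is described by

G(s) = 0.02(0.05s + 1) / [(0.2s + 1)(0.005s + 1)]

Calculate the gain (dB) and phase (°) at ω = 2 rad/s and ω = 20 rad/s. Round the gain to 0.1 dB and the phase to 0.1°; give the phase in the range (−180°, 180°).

ω = 2: -34.6 dB, -16.7°; ω = 20: -43.3 dB, -36.7°

At ω = 2 rad/s:
zero (1 + j2·0.05) = 1 + j0.1 → |·| ≈ 1.005, ∠ ≈ 5.71°
pole (1 + j2·0.2) = 1 + j0.4 → |·| ≈ 1.077, ∠ ≈ 21.80°
pole (1 + j2·0.005) = 1 + j0.01 → |·| ≈ 1, ∠ ≈ 0.57°
|G| = 0.02 · 1.005 / (1.077 · 1) ≈ 0.018663
Gain = 20 log₁₀(0.018663) ≈ -34.58 dB
∠G = (5.71°) − (21.80° + 0.57°) = -16.66°

At ω = 20 rad/s:
zero (1 + j20·0.05) = 1 + j1 → |·| ≈ 1.4142, ∠ ≈ 45.00°
pole (1 + j20·0.2) = 1 + j4 → |·| ≈ 4.1231, ∠ ≈ 75.96°
pole (1 + j20·0.005) = 1 + j0.1 → |·| ≈ 1.005, ∠ ≈ 5.71°
|G| = 0.02 · 1.4142 / (4.1231 · 1.005) ≈ 0.0068258
Gain = 20 log₁₀(0.0068258) ≈ -43.32 dB
∠G = (45.00°) − (75.96° + 5.71°) = -36.67°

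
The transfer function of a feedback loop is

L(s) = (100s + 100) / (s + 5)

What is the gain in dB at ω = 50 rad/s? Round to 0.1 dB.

Substitute s = j50:
Numerator: 100(j50) + 100 = 100 + j5000
Denominator: (j50) + 5 = 5 + j50
|N| = √(100² + 5000²) ≈ 5001, ∠N ≈ 88.85°
|D| = √(5² + 50²) ≈ 50.249, ∠D ≈ 84.29°
|L| = 5001 / 50.249 ≈ 99.524
Gain = 20 log₁₀(99.524) ≈ 39.96 dB

40.0 dB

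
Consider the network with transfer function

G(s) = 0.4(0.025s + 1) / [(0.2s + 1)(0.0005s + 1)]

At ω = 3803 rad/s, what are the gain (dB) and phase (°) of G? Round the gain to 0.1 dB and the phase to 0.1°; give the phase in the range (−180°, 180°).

At ω = 3803 rad/s:
zero (1 + j3803·0.025) = 1 + j95.075 → |·| ≈ 95.08, ∠ ≈ 89.40°
pole (1 + j3803·0.2) = 1 + j760.6 → |·| ≈ 760.6, ∠ ≈ 89.92°
pole (1 + j3803·0.0005) = 1 + j1.9015 → |·| ≈ 2.1484, ∠ ≈ 62.26°
|G| = 0.4 · 95.08 / (760.6 · 2.1484) ≈ 0.023274
Gain = 20 log₁₀(0.023274) ≈ -32.66 dB
∠G = (89.40°) − (89.92° + 62.26°) = -62.78°

-32.7 dB, -62.8°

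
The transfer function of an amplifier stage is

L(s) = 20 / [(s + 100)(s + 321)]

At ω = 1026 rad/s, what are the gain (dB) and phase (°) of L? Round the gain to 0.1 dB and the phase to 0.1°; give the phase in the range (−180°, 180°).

At s = jω = j1026:
pole (s+100): 100 + j1026 → |·| = √(100²+1026²) = √1062676 ≈ 1030.9, ∠ = arctan(1026/100) ≈ 84.43°
pole (s+321): 321 + j1026 → |·| = √(321²+1026²) = √1155717 ≈ 1075, ∠ = arctan(1026/321) ≈ 72.63°
|L| = 20 / 1.1082e+06 ≈ 1.8047e-05
Gain = 20 log₁₀(1.8047e-05) ≈ -94.87 dB
∠L = 0.00° − 157.06° = -157.06°

-94.9 dB, -157.1°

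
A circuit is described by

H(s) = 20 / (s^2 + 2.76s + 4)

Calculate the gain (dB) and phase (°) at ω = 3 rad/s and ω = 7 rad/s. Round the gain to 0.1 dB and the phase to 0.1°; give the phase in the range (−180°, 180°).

At s = jω = j3:
quadratic: (j3)² + 2.76·j3 + 4 = -5 + j8.28 → |·| ≈ 9.6726, ∠ ≈ 121.13°
|H| = 20 / 9.6726 ≈ 2.0677
Gain = 20 log₁₀(2.0677) ≈ 6.31 dB
∠H = 0.00° − 121.13° = -121.13°

At s = jω = j7:
quadratic: (j7)² + 2.76·j7 + 4 = -45 + j19.32 → |·| ≈ 48.972, ∠ ≈ 156.76°
|H| = 20 / 48.972 ≈ 0.4084
Gain = 20 log₁₀(0.4084) ≈ -7.78 dB
∠H = 0.00° − 156.76° = -156.76°

ω = 3: 6.3 dB, -121.1°; ω = 7: -7.8 dB, -156.8°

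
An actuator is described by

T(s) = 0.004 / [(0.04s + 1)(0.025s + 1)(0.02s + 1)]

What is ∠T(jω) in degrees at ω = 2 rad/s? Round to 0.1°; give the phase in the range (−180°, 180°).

-9.7°

At ω = 2 rad/s:
pole (1 + j2·0.04) = 1 + j0.08 → |·| ≈ 1.0032, ∠ ≈ 4.57°
pole (1 + j2·0.025) = 1 + j0.05 → |·| ≈ 1.0012, ∠ ≈ 2.86°
pole (1 + j2·0.02) = 1 + j0.04 → |·| ≈ 1.0008, ∠ ≈ 2.29°
∠T = (0°) − (4.57° + 2.86° + 2.29°) = -9.72°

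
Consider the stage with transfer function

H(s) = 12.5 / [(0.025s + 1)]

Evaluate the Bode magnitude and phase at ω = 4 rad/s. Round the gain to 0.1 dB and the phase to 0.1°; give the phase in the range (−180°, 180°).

At ω = 4 rad/s:
pole (1 + j4·0.025) = 1 + j0.1 → |·| ≈ 1.005, ∠ ≈ 5.71°
|H| = 12.5 · 1 / (1.005) ≈ 12.438
Gain = 20 log₁₀(12.438) ≈ 21.90 dB
∠H = (0°) − (5.71°) = -5.71°

21.9 dB, -5.7°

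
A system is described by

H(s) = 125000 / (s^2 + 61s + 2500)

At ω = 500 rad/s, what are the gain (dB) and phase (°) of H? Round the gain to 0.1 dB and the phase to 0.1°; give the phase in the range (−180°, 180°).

At s = jω = j500:
quadratic: (j500)² + 61·j500 + 2500 = -247500 + j30500 → |·| ≈ 2.4937e+05, ∠ ≈ 172.97°
|H| = 125000 / 2.4937e+05 ≈ 0.50126
Gain = 20 log₁₀(0.50126) ≈ -6.00 dB
∠H = 0.00° − 172.97° = -172.97°

-6.0 dB, -173.0°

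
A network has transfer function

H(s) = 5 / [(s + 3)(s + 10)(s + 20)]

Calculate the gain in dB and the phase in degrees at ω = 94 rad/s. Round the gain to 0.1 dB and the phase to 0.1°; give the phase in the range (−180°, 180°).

At s = jω = j94:
pole (s+3): 3 + j94 → |·| = √(3²+94²) = √8845 ≈ 94.048, ∠ = arctan(94/3) ≈ 88.17°
pole (s+10): 10 + j94 → |·| = √(10²+94²) = √8936 ≈ 94.53, ∠ = arctan(94/10) ≈ 83.93°
pole (s+20): 20 + j94 → |·| = √(20²+94²) = √9236 ≈ 96.104, ∠ = arctan(94/20) ≈ 77.99°
|H| = 5 / 8.544e+05 ≈ 5.8521e-06
Gain = 20 log₁₀(5.8521e-06) ≈ -104.65 dB
∠H = 0.00° − 250.09° = -250.09° ≡ 109.91° (principal value)

-104.7 dB, 109.9°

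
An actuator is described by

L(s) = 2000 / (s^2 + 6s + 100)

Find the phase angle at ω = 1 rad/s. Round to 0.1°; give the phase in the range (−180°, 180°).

-3.5°

At s = jω = j1:
quadratic: (j1)² + 6·j1 + 100 = 99 + j6 → |·| ≈ 99.182, ∠ ≈ 3.47°
∠L = 0.00° − 3.47° = -3.47°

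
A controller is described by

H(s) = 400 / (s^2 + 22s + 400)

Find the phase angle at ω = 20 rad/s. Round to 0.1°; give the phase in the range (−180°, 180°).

-90.0°

At s = jω = j20:
quadratic: (j20)² + 22·j20 + 400 = 0 + j440 → |·| ≈ 440, ∠ ≈ 90.00°
∠H = 0.00° − 90.00° = -90.00°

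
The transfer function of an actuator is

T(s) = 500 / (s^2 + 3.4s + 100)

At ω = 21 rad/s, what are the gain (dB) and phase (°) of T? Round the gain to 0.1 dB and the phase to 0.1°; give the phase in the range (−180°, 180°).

3.1 dB, -168.2°

At s = jω = j21:
quadratic: (j21)² + 3.4·j21 + 100 = -341 + j71.4 → |·| ≈ 348.39, ∠ ≈ 168.17°
|T| = 500 / 348.39 ≈ 1.4352
Gain = 20 log₁₀(1.4352) ≈ 3.14 dB
∠T = 0.00° − 168.17° = -168.17°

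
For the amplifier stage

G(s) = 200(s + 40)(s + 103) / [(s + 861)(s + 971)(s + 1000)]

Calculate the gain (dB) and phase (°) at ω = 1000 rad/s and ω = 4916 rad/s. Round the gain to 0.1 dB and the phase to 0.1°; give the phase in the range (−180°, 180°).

ω = 1000: -22.2 dB, 31.7°; ω = 4916: -28.3 dB, -59.1°

At s = jω = j1000:
zero (s+40): 40 + j1000 → |·| = √(40²+1000²) = √1001600 ≈ 1000.8, ∠ = arctan(1000/40) ≈ 87.71°
zero (s+103): 103 + j1000 → |·| = √(103²+1000²) = √1010609 ≈ 1005.3, ∠ = arctan(1000/103) ≈ 84.12°
pole (s+861): 861 + j1000 → |·| = √(861²+1000²) = √1741321 ≈ 1319.6, ∠ = arctan(1000/861) ≈ 49.27°
pole (s+971): 971 + j1000 → |·| = √(971²+1000²) = √1942841 ≈ 1393.9, ∠ = arctan(1000/971) ≈ 45.84°
pole (s+1000): 1000 + j1000 → |·| = √(1000²+1000²) = √2000000 ≈ 1414.2, ∠ = arctan(1000/1000) ≈ 45.00°
|G| = 200 · 1.0061e+06 / 2.6013e+09 ≈ 0.077354
Gain = 20 log₁₀(0.077354) ≈ -22.23 dB
∠G = 171.83° − 140.11° = 31.72°

At s = jω = j4916:
zero (s+40): 40 + j4916 → |·| = √(40²+4916²) = √24168656 ≈ 4916.2, ∠ = arctan(4916/40) ≈ 89.53°
zero (s+103): 103 + j4916 → |·| = √(103²+4916²) = √24177665 ≈ 4917.1, ∠ = arctan(4916/103) ≈ 88.80°
pole (s+861): 861 + j4916 → |·| = √(861²+4916²) = √24908377 ≈ 4990.8, ∠ = arctan(4916/861) ≈ 80.07°
pole (s+971): 971 + j4916 → |·| = √(971²+4916²) = √25109897 ≈ 5011, ∠ = arctan(4916/971) ≈ 78.83°
pole (s+1000): 1000 + j4916 → |·| = √(1000²+4916²) = √25167056 ≈ 5016.7, ∠ = arctan(4916/1000) ≈ 78.50°
|G| = 200 · 2.4173e+07 / 1.2546e+11 ≈ 0.038535
Gain = 20 log₁₀(0.038535) ≈ -28.28 dB
∠G = 178.33° − 237.40° = -59.07°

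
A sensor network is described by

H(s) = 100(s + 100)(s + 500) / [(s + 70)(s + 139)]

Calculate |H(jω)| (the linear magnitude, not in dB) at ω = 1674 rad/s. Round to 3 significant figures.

At s = jω = j1674:
zero (s+100): 100 + j1674 → |·| = √(100²+1674²) = √2812276 ≈ 1677, ∠ = arctan(1674/100) ≈ 86.58°
zero (s+500): 500 + j1674 → |·| = √(500²+1674²) = √3052276 ≈ 1747.1, ∠ = arctan(1674/500) ≈ 73.37°
pole (s+70): 70 + j1674 → |·| = √(70²+1674²) = √2807176 ≈ 1675.5, ∠ = arctan(1674/70) ≈ 87.61°
pole (s+139): 139 + j1674 → |·| = √(139²+1674²) = √2821597 ≈ 1679.8, ∠ = arctan(1674/139) ≈ 85.25°
|H| = 100 · 2.9299e+06 / 2.8145e+06 ≈ 104.1

104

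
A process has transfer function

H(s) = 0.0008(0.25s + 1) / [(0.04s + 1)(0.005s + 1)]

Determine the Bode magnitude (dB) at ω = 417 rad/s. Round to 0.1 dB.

At ω = 417 rad/s:
zero (1 + j417·0.25) = 1 + j104.25 → |·| ≈ 104.25, ∠ ≈ 89.45°
pole (1 + j417·0.04) = 1 + j16.68 → |·| ≈ 16.71, ∠ ≈ 86.57°
pole (1 + j417·0.005) = 1 + j2.085 → |·| ≈ 2.3124, ∠ ≈ 64.38°
|H| = 0.0008 · 104.25 / (16.71 · 2.3124) ≈ 0.0021584
Gain = 20 log₁₀(0.0021584) ≈ -53.32 dB

-53.3 dB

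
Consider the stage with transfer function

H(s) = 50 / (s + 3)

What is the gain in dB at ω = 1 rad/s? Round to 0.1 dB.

24.0 dB

At s = jω = j1:
pole (s+3): 3 + j1 → |·| = √(3²+1²) = √10 ≈ 3.1623, ∠ = arctan(1/3) ≈ 18.43°
|H| = 50 / 3.1623 ≈ 15.811
Gain = 20 log₁₀(15.811) ≈ 23.98 dB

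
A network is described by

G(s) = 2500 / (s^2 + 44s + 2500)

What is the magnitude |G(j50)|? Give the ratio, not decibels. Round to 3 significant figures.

1.14

At s = jω = j50:
quadratic: (j50)² + 44·j50 + 2500 = 0 + j2200 → |·| ≈ 2200, ∠ ≈ 90.00°
|G| = 2500 / 2200 ≈ 1.1364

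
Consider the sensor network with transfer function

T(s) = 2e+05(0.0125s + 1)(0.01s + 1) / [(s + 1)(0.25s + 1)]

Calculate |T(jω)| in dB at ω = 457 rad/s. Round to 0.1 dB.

At ω = 457 rad/s:
zero (1 + j457·0.0125) = 1 + j5.7125 → |·| ≈ 5.7994, ∠ ≈ 80.07°
zero (1 + j457·0.01) = 1 + j4.57 → |·| ≈ 4.6781, ∠ ≈ 77.66°
pole (1 + j457·1) = 1 + j457 → |·| ≈ 457, ∠ ≈ 89.87°
pole (1 + j457·0.25) = 1 + j114.25 → |·| ≈ 114.25, ∠ ≈ 89.50°
|T| = 2e+05 · 5.7994 · 4.6781 / (457 · 114.25) ≈ 103.92
Gain = 20 log₁₀(103.92) ≈ 40.33 dB

40.3 dB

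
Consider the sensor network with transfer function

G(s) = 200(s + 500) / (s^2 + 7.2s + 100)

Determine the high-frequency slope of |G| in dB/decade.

Each pole contributes −20 dB/decade at high frequency; each zero contributes +20 dB/decade.
Net: 1 zero(s) − 2 pole(s) → -20 dB/decade.

-20 dB/decade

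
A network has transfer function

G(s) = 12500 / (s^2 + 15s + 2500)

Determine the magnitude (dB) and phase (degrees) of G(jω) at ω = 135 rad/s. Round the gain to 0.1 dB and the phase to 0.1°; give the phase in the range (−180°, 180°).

At s = jω = j135:
quadratic: (j135)² + 15·j135 + 2500 = -15725 + j2025 → |·| ≈ 15855, ∠ ≈ 172.66°
|G| = 12500 / 15855 ≈ 0.78839
Gain = 20 log₁₀(0.78839) ≈ -2.07 dB
∠G = 0.00° − 172.66° = -172.66°

-2.1 dB, -172.7°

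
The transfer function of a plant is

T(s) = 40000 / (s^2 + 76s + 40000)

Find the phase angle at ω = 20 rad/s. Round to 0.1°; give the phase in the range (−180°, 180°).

At s = jω = j20:
quadratic: (j20)² + 76·j20 + 40000 = 39600 + j1520 → |·| ≈ 39629, ∠ ≈ 2.20°
∠T = 0.00° − 2.20° = -2.20°

-2.2°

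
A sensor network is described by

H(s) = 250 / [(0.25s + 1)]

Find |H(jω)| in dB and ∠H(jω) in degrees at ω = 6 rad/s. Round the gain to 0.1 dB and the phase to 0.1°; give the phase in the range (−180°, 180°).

At ω = 6 rad/s:
pole (1 + j6·0.25) = 1 + j1.5 → |·| ≈ 1.8028, ∠ ≈ 56.31°
|H| = 250 · 1 / (1.8028) ≈ 138.67
Gain = 20 log₁₀(138.67) ≈ 42.84 dB
∠H = (0°) − (56.31°) = -56.31°

42.8 dB, -56.3°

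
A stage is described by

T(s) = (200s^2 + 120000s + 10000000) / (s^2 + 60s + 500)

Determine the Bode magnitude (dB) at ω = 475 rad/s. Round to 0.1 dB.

Substitute s = j475:
Numerator: 200(j475)^2 + 120000(j475) + 10000000 = -35125000 + j57000000
Denominator: (j475)^2 + 60(j475) + 500 = -225125 + j28500
|N| = √(35125000² + 57000000²) ≈ 6.6953e+07, ∠N ≈ 121.64°
|D| = √(225125² + 28500²) ≈ 2.2692e+05, ∠D ≈ 172.78°
|T| = 6.6953e+07 / 2.2692e+05 ≈ 295.05
Gain = 20 log₁₀(295.05) ≈ 49.40 dB

49.4 dB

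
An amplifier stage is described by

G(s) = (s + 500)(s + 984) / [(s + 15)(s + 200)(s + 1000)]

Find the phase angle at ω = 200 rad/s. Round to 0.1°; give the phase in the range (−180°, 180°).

At s = jω = j200:
zero (s+500): 500 + j200 → |·| = √(500²+200²) = √290000 ≈ 538.52, ∠ = arctan(200/500) ≈ 21.80°
zero (s+984): 984 + j200 → |·| = √(984²+200²) = √1008256 ≈ 1004.1, ∠ = arctan(200/984) ≈ 11.49°
pole (s+15): 15 + j200 → |·| = √(15²+200²) = √40225 ≈ 200.56, ∠ = arctan(200/15) ≈ 85.71°
pole (s+200): 200 + j200 → |·| = √(200²+200²) = √80000 ≈ 282.84, ∠ = arctan(200/200) ≈ 45.00°
pole (s+1000): 1000 + j200 → |·| = √(1000²+200²) = √1040000 ≈ 1019.8, ∠ = arctan(200/1000) ≈ 11.31°
∠G = 33.29° − 142.02° = -108.73°

-108.7°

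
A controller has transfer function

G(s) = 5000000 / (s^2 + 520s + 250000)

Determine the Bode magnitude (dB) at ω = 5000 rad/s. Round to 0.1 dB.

-13.9 dB

At s = jω = j5000:
quadratic: (j5000)² + 520·j5000 + 250000 = -24750000 + j2600000 → |·| ≈ 2.4886e+07, ∠ ≈ 174.00°
|G| = 5000000 / 2.4886e+07 ≈ 0.20092
Gain = 20 log₁₀(0.20092) ≈ -13.94 dB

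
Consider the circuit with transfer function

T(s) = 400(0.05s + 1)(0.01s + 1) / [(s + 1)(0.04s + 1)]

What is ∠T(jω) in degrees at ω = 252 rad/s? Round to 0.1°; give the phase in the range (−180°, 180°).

At ω = 252 rad/s:
zero (1 + j252·0.05) = 1 + j12.6 → |·| ≈ 12.64, ∠ ≈ 85.46°
zero (1 + j252·0.01) = 1 + j2.52 → |·| ≈ 2.7112, ∠ ≈ 68.36°
pole (1 + j252·1) = 1 + j252 → |·| ≈ 252, ∠ ≈ 89.77°
pole (1 + j252·0.04) = 1 + j10.08 → |·| ≈ 10.129, ∠ ≈ 84.33°
∠T = (85.46° + 68.36°) − (89.77° + 84.33°) = -20.28°

-20.3°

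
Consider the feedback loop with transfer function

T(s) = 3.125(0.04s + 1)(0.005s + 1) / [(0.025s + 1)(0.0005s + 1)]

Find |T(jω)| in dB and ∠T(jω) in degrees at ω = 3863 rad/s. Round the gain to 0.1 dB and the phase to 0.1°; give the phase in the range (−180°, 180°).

33.0 dB, 24.6°

At ω = 3863 rad/s:
zero (1 + j3863·0.04) = 1 + j154.52 → |·| ≈ 154.52, ∠ ≈ 89.63°
zero (1 + j3863·0.005) = 1 + j19.315 → |·| ≈ 19.341, ∠ ≈ 87.04°
pole (1 + j3863·0.025) = 1 + j96.575 → |·| ≈ 96.58, ∠ ≈ 89.41°
pole (1 + j3863·0.0005) = 1 + j1.9315 → |·| ≈ 2.175, ∠ ≈ 62.63°
|T| = 3.125 · 154.52 · 19.341 / (96.58 · 2.175) ≈ 44.46
Gain = 20 log₁₀(44.46) ≈ 32.96 dB
∠T = (89.63° + 87.04°) − (89.41° + 62.63°) = 24.63°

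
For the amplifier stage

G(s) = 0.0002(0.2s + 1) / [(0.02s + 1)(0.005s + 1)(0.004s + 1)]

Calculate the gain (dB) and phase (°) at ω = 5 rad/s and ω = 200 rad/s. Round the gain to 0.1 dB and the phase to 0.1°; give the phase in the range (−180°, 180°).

ω = 5: -71.0 dB, 36.7°; ω = 200: -59.4 dB, -71.1°

At ω = 5 rad/s:
zero (1 + j5·0.2) = 1 + j1 → |·| ≈ 1.4142, ∠ ≈ 45.00°
pole (1 + j5·0.02) = 1 + j0.1 → |·| ≈ 1.005, ∠ ≈ 5.71°
pole (1 + j5·0.005) = 1 + j0.025 → |·| ≈ 1.0003, ∠ ≈ 1.43°
pole (1 + j5·0.004) = 1 + j0.02 → |·| ≈ 1.0002, ∠ ≈ 1.15°
|G| = 0.0002 · 1.4142 / (1.005 · 1.0003 · 1.0002) ≈ 0.00028129
Gain = 20 log₁₀(0.00028129) ≈ -71.02 dB
∠G = (45.00°) − (5.71° + 1.43° + 1.15°) = 36.71°

At ω = 200 rad/s:
zero (1 + j200·0.2) = 1 + j40 → |·| ≈ 40.012, ∠ ≈ 88.57°
pole (1 + j200·0.02) = 1 + j4 → |·| ≈ 4.1231, ∠ ≈ 75.96°
pole (1 + j200·0.005) = 1 + j1 → |·| ≈ 1.4142, ∠ ≈ 45.00°
pole (1 + j200·0.004) = 1 + j0.8 → |·| ≈ 1.2806, ∠ ≈ 38.66°
|G| = 0.0002 · 40.012 / (4.1231 · 1.4142 · 1.2806) ≈ 0.0010717
Gain = 20 log₁₀(0.0010717) ≈ -59.40 dB
∠G = (88.57°) − (75.96° + 45.00° + 38.66°) = -71.05°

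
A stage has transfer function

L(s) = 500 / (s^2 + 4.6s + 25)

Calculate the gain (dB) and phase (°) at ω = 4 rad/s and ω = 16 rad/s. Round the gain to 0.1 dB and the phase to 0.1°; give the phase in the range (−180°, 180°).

At s = jω = j4:
quadratic: (j4)² + 4.6·j4 + 25 = 9 + j18.4 → |·| ≈ 20.483, ∠ ≈ 63.94°
|L| = 500 / 20.483 ≈ 24.41
Gain = 20 log₁₀(24.41) ≈ 27.75 dB
∠L = 0.00° − 63.94° = -63.94°

At s = jω = j16:
quadratic: (j16)² + 4.6·j16 + 25 = -231 + j73.6 → |·| ≈ 242.44, ∠ ≈ 162.33°
|L| = 500 / 242.44 ≈ 2.0624
Gain = 20 log₁₀(2.0624) ≈ 6.29 dB
∠L = 0.00° − 162.33° = -162.33°

ω = 4: 27.8 dB, -63.9°; ω = 16: 6.3 dB, -162.3°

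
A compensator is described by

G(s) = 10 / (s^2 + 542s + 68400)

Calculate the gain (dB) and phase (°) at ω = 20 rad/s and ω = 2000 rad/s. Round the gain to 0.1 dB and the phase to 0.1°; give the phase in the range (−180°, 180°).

Substitute s = j20:
Numerator: 10 = 10 + j0
Denominator: (j20)^2 + 542(j20) + 68400 = 68000 + j10840
|N| = √(10² + 0²) ≈ 10, ∠N ≈ 0.00°
|D| = √(68000² + 10840²) ≈ 68859, ∠D ≈ 9.06°
|G| = 10 / 68859 ≈ 0.00014522
Gain = 20 log₁₀(0.00014522) ≈ -76.76 dB
∠G = 0.00° − 9.06° = -9.06°

Substitute s = j2000:
Numerator: 10 = 10 + j0
Denominator: (j2000)^2 + 542(j2000) + 68400 = -3931600 + j1084000
|N| = √(10² + 0²) ≈ 10, ∠N ≈ 0.00°
|D| = √(3931600² + 1084000²) ≈ 4.0783e+06, ∠D ≈ 164.59°
|G| = 10 / 4.0783e+06 ≈ 2.452e-06
Gain = 20 log₁₀(2.452e-06) ≈ -112.21 dB
∠G = 0.00° − 164.59° = -164.59°

ω = 20: -76.8 dB, -9.1°; ω = 2000: -112.2 dB, -164.6°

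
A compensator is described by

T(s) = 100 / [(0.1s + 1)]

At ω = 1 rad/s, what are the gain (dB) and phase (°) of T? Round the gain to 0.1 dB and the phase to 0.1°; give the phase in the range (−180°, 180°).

40.0 dB, -5.7°

At ω = 1 rad/s:
pole (1 + j1·0.1) = 1 + j0.1 → |·| ≈ 1.005, ∠ ≈ 5.71°
|T| = 100 · 1 / (1.005) ≈ 99.502
Gain = 20 log₁₀(99.502) ≈ 39.96 dB
∠T = (0°) − (5.71°) = -5.71°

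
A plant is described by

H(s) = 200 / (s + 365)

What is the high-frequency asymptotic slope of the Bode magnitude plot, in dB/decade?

Each pole contributes −20 dB/decade at high frequency; each zero contributes +20 dB/decade.
Net: 0 zero(s) − 1 pole(s) → -20 dB/decade.

-20 dB/decade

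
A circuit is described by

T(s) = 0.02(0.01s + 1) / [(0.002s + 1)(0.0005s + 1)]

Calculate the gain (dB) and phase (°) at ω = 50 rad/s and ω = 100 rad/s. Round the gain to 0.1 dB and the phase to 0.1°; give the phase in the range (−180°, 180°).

ω = 50: -33.1 dB, 19.4°; ω = 100: -31.2 dB, 30.8°

At ω = 50 rad/s:
zero (1 + j50·0.01) = 1 + j0.5 → |·| ≈ 1.118, ∠ ≈ 26.57°
pole (1 + j50·0.002) = 1 + j0.1 → |·| ≈ 1.005, ∠ ≈ 5.71°
pole (1 + j50·0.0005) = 1 + j0.025 → |·| ≈ 1.0003, ∠ ≈ 1.43°
|T| = 0.02 · 1.118 / (1.005 · 1.0003) ≈ 0.022242
Gain = 20 log₁₀(0.022242) ≈ -33.06 dB
∠T = (26.57°) − (5.71° + 1.43°) = 19.43°

At ω = 100 rad/s:
zero (1 + j100·0.01) = 1 + j1 → |·| ≈ 1.4142, ∠ ≈ 45.00°
pole (1 + j100·0.002) = 1 + j0.2 → |·| ≈ 1.0198, ∠ ≈ 11.31°
pole (1 + j100·0.0005) = 1 + j0.05 → |·| ≈ 1.0012, ∠ ≈ 2.86°
|T| = 0.02 · 1.4142 / (1.0198 · 1.0012) ≈ 0.027702
Gain = 20 log₁₀(0.027702) ≈ -31.15 dB
∠T = (45.00°) − (11.31° + 2.86°) = 30.83°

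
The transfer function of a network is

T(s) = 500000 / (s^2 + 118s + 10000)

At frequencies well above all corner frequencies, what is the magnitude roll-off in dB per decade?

-40 dB/decade

Each pole contributes −20 dB/decade at high frequency; each zero contributes +20 dB/decade.
Net: 0 zero(s) − 2 pole(s) → -40 dB/decade.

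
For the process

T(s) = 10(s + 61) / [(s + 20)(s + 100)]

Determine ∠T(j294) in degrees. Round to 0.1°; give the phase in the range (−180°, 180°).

-79.0°

At s = jω = j294:
zero (s+61): 61 + j294 → |·| = √(61²+294²) = √90157 ≈ 300.26, ∠ = arctan(294/61) ≈ 78.28°
pole (s+20): 20 + j294 → |·| = √(20²+294²) = √86836 ≈ 294.68, ∠ = arctan(294/20) ≈ 86.11°
pole (s+100): 100 + j294 → |·| = √(100²+294²) = √96436 ≈ 310.54, ∠ = arctan(294/100) ≈ 71.21°
∠T = 78.28° − 157.32° = -79.04°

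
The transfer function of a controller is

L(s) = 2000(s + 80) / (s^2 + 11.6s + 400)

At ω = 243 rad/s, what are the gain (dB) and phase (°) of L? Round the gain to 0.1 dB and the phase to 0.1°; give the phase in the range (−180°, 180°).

18.8 dB, -105.5°

At s = jω = j243:
zero (s+80): 80 + j243 → |·| = √(80²+243²) = √65449 ≈ 255.83, ∠ = arctan(243/80) ≈ 71.78°
quadratic: (j243)² + 11.6·j243 + 400 = -58649 + j2818.8 → |·| ≈ 58717, ∠ ≈ 177.25°
|L| = 2000 · 255.83 / 58717 ≈ 8.714
Gain = 20 log₁₀(8.714) ≈ 18.80 dB
∠L = 71.78° − 177.25° = -105.47°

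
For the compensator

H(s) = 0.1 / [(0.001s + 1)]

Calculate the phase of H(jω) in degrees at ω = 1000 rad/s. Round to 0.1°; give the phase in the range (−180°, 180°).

At ω = 1000 rad/s:
pole (1 + j1000·0.001) = 1 + j1 → |·| ≈ 1.4142, ∠ ≈ 45.00°
∠H = (0°) − (45.00°) = -45.00°

-45.0°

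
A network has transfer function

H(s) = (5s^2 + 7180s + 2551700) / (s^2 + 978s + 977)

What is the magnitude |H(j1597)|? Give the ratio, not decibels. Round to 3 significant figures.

5.13

Substitute s = j1597:
Numerator: 5(j1597)^2 + 7180(j1597) + 2551700 = -10200345 + j11466460
Denominator: (j1597)^2 + 978(j1597) + 977 = -2549432 + j1561866
|N| = √(10200345² + 11466460²) ≈ 1.5347e+07, ∠N ≈ 131.66°
|D| = √(2549432² + 1561866²) ≈ 2.9898e+06, ∠D ≈ 148.51°
|H| = 1.5347e+07 / 2.9898e+06 ≈ 5.1331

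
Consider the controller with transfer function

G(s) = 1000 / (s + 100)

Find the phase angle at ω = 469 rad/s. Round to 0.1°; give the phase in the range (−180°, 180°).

-78.0°

Substitute s = j469:
Numerator: 1000 = 1000 + j0
Denominator: (j469) + 100 = 100 + j469
|N| = √(1000² + 0²) ≈ 1000, ∠N ≈ 0.00°
|D| = √(100² + 469²) ≈ 479.54, ∠D ≈ 77.96°
∠G = 0.00° − 77.96° = -77.96°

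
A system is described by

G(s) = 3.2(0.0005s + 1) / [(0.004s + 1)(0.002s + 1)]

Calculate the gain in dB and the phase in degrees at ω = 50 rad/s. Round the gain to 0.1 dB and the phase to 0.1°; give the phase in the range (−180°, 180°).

At ω = 50 rad/s:
zero (1 + j50·0.0005) = 1 + j0.025 → |·| ≈ 1.0003, ∠ ≈ 1.43°
pole (1 + j50·0.004) = 1 + j0.2 → |·| ≈ 1.0198, ∠ ≈ 11.31°
pole (1 + j50·0.002) = 1 + j0.1 → |·| ≈ 1.005, ∠ ≈ 5.71°
|G| = 3.2 · 1.0003 / (1.0198 · 1.005) ≈ 3.1232
Gain = 20 log₁₀(3.1232) ≈ 9.89 dB
∠G = (1.43°) − (11.31° + 5.71°) = -15.59°

9.9 dB, -15.6°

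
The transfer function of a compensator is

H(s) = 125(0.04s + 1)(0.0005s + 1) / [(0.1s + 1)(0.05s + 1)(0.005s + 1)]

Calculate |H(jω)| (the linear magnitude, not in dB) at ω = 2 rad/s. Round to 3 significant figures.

122

At ω = 2 rad/s:
zero (1 + j2·0.04) = 1 + j0.08 → |·| ≈ 1.0032, ∠ ≈ 4.57°
zero (1 + j2·0.0005) = 1 + j0.001 → |·| ≈ 1, ∠ ≈ 0.06°
pole (1 + j2·0.1) = 1 + j0.2 → |·| ≈ 1.0198, ∠ ≈ 11.31°
pole (1 + j2·0.05) = 1 + j0.1 → |·| ≈ 1.005, ∠ ≈ 5.71°
pole (1 + j2·0.005) = 1 + j0.01 → |·| ≈ 1, ∠ ≈ 0.57°
|H| = 125 · 1.0032 · 1 / (1.0198 · 1.005 · 1) ≈ 122.35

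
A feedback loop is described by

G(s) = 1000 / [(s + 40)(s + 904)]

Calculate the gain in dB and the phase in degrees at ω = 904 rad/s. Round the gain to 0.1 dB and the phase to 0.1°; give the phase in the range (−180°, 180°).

At s = jω = j904:
pole (s+40): 40 + j904 → |·| = √(40²+904²) = √818816 ≈ 904.88, ∠ = arctan(904/40) ≈ 87.47°
pole (s+904): 904 + j904 → |·| = √(904²+904²) = √1634432 ≈ 1278.4, ∠ = arctan(904/904) ≈ 45.00°
|G| = 1000 / 1.1568e+06 ≈ 0.00086445
Gain = 20 log₁₀(0.00086445) ≈ -61.27 dB
∠G = 0.00° − 132.47° = -132.47°

-61.3 dB, -132.5°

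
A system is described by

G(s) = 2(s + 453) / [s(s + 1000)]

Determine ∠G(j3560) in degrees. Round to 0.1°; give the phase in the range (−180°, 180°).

-81.6°

At s = jω = j3560:
zero (s+453): 453 + j3560 → |·| = √(453²+3560²) = √12878809 ≈ 3588.7, ∠ = arctan(3560/453) ≈ 82.75°
pole (s+1000): 1000 + j3560 → |·| = √(1000²+3560²) = √13673600 ≈ 3697.8, ∠ = arctan(3560/1000) ≈ 74.31°
pole at origin: |s| = 3560, ∠ = 90.00° (in denominator)
∠G = 82.75° − 164.31° = -81.56°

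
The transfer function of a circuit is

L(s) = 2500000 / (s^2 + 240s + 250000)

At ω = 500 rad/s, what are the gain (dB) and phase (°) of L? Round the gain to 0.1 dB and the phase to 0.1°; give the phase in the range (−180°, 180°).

26.4 dB, -90.0°

At s = jω = j500:
quadratic: (j500)² + 240·j500 + 250000 = 0 + j120000 → |·| ≈ 1.2e+05, ∠ ≈ 90.00°
|L| = 2500000 / 1.2e+05 ≈ 20.833
Gain = 20 log₁₀(20.833) ≈ 26.38 dB
∠L = 0.00° − 90.00° = -90.00°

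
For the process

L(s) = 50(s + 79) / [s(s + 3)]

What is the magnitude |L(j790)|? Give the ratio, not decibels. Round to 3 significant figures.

At s = jω = j790:
zero (s+79): 79 + j790 → |·| = √(79²+790²) = √630341 ≈ 793.94, ∠ = arctan(790/79) ≈ 84.29°
pole (s+3): 3 + j790 → |·| = √(3²+790²) = √624109 ≈ 790.01, ∠ = arctan(790/3) ≈ 89.78°
pole at origin: |s| = 790, ∠ = 90.00° (in denominator)
|L| = 50 · 793.94 / 6.2411e+05 ≈ 0.063606

0.0636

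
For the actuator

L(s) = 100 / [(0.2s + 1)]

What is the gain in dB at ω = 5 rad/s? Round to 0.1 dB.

37.0 dB

At ω = 5 rad/s:
pole (1 + j5·0.2) = 1 + j1 → |·| ≈ 1.4142, ∠ ≈ 45.00°
|L| = 100 · 1 / (1.4142) ≈ 70.711
Gain = 20 log₁₀(70.711) ≈ 36.99 dB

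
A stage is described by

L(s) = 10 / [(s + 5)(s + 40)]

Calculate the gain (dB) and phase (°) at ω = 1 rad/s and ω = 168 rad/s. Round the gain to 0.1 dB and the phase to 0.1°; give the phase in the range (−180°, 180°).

ω = 1: -26.2 dB, -12.7°; ω = 168: -69.3 dB, -164.9°

At s = jω = j1:
pole (s+5): 5 + j1 → |·| = √(5²+1²) = √26 ≈ 5.099, ∠ = arctan(1/5) ≈ 11.31°
pole (s+40): 40 + j1 → |·| = √(40²+1²) = √1601 ≈ 40.012, ∠ = arctan(1/40) ≈ 1.43°
|L| = 10 / 204.02 ≈ 0.049015
Gain = 20 log₁₀(0.049015) ≈ -26.19 dB
∠L = 0.00° − 12.74° = -12.74°

At s = jω = j168:
pole (s+5): 5 + j168 → |·| = √(5²+168²) = √28249 ≈ 168.07, ∠ = arctan(168/5) ≈ 88.30°
pole (s+40): 40 + j168 → |·| = √(40²+168²) = √29824 ≈ 172.7, ∠ = arctan(168/40) ≈ 76.61°
|L| = 10 / 29026 ≈ 0.00034452
Gain = 20 log₁₀(0.00034452) ≈ -69.26 dB
∠L = 0.00° − 164.91° = -164.91°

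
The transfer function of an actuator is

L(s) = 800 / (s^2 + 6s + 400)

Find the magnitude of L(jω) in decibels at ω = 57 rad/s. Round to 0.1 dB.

-11.1 dB

At s = jω = j57:
quadratic: (j57)² + 6·j57 + 400 = -2849 + j342 → |·| ≈ 2869.5, ∠ ≈ 173.15°
|L| = 800 / 2869.5 ≈ 0.27879
Gain = 20 log₁₀(0.27879) ≈ -11.09 dB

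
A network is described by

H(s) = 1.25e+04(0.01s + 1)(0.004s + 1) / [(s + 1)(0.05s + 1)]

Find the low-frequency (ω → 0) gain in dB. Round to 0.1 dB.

81.9 dB

H(0) = 1.25e+04 · 1 / 1 = 12500
20 log₁₀(12500) ≈ 81.94 dB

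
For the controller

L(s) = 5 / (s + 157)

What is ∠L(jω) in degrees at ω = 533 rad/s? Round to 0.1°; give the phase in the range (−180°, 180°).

-73.6°

At s = jω = j533:
pole (s+157): 157 + j533 → |·| = √(157²+533²) = √308738 ≈ 555.64, ∠ = arctan(533/157) ≈ 73.59°
∠L = 0.00° − 73.59° = -73.59°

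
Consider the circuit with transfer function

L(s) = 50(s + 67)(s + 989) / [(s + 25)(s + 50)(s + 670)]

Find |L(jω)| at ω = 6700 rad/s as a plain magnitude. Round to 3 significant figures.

At s = jω = j6700:
zero (s+67): 67 + j6700 → |·| = √(67²+6700²) = √44894489 ≈ 6700.3, ∠ = arctan(6700/67) ≈ 89.43°
zero (s+989): 989 + j6700 → |·| = √(989²+6700²) = √45868121 ≈ 6772.6, ∠ = arctan(6700/989) ≈ 81.60°
pole (s+25): 25 + j6700 → |·| = √(25²+6700²) = √44890625 ≈ 6700, ∠ = arctan(6700/25) ≈ 89.79°
pole (s+50): 50 + j6700 → |·| = √(50²+6700²) = √44892500 ≈ 6700.2, ∠ = arctan(6700/50) ≈ 89.57°
pole (s+670): 670 + j6700 → |·| = √(670²+6700²) = √45338900 ≈ 6733.4, ∠ = arctan(6700/670) ≈ 84.29°
|L| = 50 · 4.5378e+07 / 3.0227e+11 ≈ 0.0075062

0.00751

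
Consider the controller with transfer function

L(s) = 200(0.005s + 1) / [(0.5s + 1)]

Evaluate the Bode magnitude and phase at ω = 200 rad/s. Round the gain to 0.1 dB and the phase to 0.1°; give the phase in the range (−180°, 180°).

9.0 dB, -44.4°

At ω = 200 rad/s:
zero (1 + j200·0.005) = 1 + j1 → |·| ≈ 1.4142, ∠ ≈ 45.00°
pole (1 + j200·0.5) = 1 + j100 → |·| ≈ 100, ∠ ≈ 89.43°
|L| = 200 · 1.4142 / (100) ≈ 2.8284
Gain = 20 log₁₀(2.8284) ≈ 9.03 dB
∠L = (45.00°) − (89.43°) = -44.43°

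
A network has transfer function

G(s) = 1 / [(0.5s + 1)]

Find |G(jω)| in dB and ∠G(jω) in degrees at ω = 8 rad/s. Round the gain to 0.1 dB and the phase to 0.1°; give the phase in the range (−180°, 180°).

-12.3 dB, -76.0°

At ω = 8 rad/s:
pole (1 + j8·0.5) = 1 + j4 → |·| ≈ 4.1231, ∠ ≈ 75.96°
|G| = 1 · 1 / (4.1231) ≈ 0.24254
Gain = 20 log₁₀(0.24254) ≈ -12.30 dB
∠G = (0°) − (75.96°) = -75.96°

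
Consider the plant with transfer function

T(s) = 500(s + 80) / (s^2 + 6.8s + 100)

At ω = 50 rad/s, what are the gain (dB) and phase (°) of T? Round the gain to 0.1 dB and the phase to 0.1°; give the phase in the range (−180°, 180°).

25.8 dB, -139.9°

At s = jω = j50:
zero (s+80): 80 + j50 → |·| = √(80²+50²) = √8900 ≈ 94.34, ∠ = arctan(50/80) ≈ 32.01°
quadratic: (j50)² + 6.8·j50 + 100 = -2400 + j340 → |·| ≈ 2424, ∠ ≈ 171.94°
|T| = 500 · 94.34 / 2424 ≈ 19.46
Gain = 20 log₁₀(19.46) ≈ 25.78 dB
∠T = 32.01° − 171.94° = -139.93°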